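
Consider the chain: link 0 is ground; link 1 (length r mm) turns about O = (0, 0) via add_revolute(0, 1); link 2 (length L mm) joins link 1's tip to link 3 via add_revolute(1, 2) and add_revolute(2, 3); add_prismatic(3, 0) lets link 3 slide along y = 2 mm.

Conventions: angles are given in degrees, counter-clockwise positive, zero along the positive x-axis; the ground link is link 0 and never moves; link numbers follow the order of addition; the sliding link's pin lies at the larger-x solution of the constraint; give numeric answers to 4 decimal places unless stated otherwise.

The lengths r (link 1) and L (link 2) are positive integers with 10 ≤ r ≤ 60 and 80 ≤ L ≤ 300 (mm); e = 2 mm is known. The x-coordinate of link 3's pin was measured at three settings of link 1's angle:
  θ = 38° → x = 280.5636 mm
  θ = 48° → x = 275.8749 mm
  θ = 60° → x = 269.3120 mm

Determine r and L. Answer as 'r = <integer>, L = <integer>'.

constraint per measurement: (x − r cos θ)² + (r sin θ − e)² = L²
subtracting the θ₁ and θ₂ equations cancels the r² and L² terms:
r = (x₁² − x₂²) / (2[(x₁cos θ₁ + e sin θ₁) − (x₂cos θ₂ + e sin θ₂)]) = 35.9999 → r = 36
L² = (x₁ − r cos θ₁)² + (r sin θ₁ − e)² = 64009.0048 → L = 253.0000 → L = 253
check at θ₃=60°: x = 269.3120 (printed 269.3120) ✓

r = 36, L = 253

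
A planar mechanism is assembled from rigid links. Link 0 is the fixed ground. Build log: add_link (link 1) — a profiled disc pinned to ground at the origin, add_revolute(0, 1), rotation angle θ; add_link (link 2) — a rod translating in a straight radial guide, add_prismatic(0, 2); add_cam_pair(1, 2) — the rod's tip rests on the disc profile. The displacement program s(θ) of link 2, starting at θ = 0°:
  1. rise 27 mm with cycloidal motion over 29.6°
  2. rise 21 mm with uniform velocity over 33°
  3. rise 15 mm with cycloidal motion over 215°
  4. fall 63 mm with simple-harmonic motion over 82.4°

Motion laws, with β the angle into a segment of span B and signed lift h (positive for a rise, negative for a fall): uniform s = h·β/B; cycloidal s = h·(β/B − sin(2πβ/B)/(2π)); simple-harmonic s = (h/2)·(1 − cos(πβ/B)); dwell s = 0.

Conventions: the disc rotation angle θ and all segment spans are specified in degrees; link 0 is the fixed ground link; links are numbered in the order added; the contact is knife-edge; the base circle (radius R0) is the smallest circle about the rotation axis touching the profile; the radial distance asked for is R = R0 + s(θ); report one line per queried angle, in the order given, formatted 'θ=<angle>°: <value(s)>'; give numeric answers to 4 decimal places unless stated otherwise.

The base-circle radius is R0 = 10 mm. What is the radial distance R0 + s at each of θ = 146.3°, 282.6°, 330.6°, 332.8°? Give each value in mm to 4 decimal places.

seg 1 [0°–29.6°] cycloidal, h=27: full span → s += 27 → s = 27.0000
seg 2 [29.6°–62.6°] uniform, h=21: full span → s += 21 → s = 48.0000
seg 3 [62.6°–277.6°] cycloidal, h=15: θ=146.3° here. β=83.7, B=215. 15·(0.3893 − sin(2π·0.3893)/(2π)) = 4.3097 → s = 52.3097
seg 3 [62.6°–277.6°] cycloidal, h=15: full span → s += 15 → s = 63.0000
seg 4 [277.6°–360°] simple-harmonic, h=-63: θ=282.6° here. β=5, B=82.4. -63/2·(1 − cos(π·0.0607)) = -0.5706 → s = 62.4294
seg 4 [277.6°–360°] simple-harmonic, h=-63: θ=330.6° here. β=53, B=82.4. -63/2·(1 − cos(π·0.6432)) = -45.1982 → s = 17.8018
seg 4 [277.6°–360°] simple-harmonic, h=-63: θ=332.8° here. β=55.2, B=82.4. -63/2·(1 − cos(π·0.6699)) = -47.5265 → s = 15.4735
θ=146.3°: R = R0 + s = 10 + 52.3097 = 62.3097
θ=282.6°: R = R0 + s = 10 + 62.4294 = 72.4294
θ=330.6°: R = R0 + s = 10 + 17.8018 = 27.8018
θ=332.8°: R = R0 + s = 10 + 15.4735 = 25.4735

θ=146.3°: 62.3097
θ=282.6°: 72.4294
θ=330.6°: 27.8018
θ=332.8°: 25.4735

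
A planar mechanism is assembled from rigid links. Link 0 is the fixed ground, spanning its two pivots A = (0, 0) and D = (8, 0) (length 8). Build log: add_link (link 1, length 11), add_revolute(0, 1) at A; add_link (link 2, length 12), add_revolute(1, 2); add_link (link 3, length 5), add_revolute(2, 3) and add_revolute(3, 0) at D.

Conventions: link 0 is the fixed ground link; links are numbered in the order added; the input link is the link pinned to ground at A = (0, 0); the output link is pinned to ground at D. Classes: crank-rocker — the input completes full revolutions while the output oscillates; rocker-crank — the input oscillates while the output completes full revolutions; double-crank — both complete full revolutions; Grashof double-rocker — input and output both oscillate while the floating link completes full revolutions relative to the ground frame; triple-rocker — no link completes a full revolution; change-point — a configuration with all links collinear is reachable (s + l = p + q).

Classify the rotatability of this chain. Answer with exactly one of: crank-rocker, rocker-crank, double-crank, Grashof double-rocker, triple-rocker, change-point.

lengths: ground=8, input=11, coupler=12, output=5
sorted: s=5 (shortest), l=12 (longest), p+q=19
s + l = 17 vs p + q = 19
s + l < p + q (Grashof) with shortest = output link → rocker-crank

rocker-crank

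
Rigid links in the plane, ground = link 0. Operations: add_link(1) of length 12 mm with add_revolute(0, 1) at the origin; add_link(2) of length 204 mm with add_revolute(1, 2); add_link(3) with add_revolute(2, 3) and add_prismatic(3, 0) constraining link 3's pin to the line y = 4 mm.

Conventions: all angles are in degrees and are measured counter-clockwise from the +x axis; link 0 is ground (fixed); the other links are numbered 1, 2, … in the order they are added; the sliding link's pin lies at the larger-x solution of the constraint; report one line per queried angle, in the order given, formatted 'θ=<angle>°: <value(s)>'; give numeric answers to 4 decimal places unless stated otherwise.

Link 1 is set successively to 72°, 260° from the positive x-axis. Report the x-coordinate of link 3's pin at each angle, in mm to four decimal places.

geometry: r = 12 mm, L = 204 mm, e = 4 mm
θ=72°: crank pin P = (r cos θ, r sin θ) = (3.708204, 11.412678)
θ=72°: h = r sin θ − e = 11.412678 − 4 = 7.412678
θ=72°: x = r cos θ + √(L² − h²) = 3.708204 + 203.865280 = 207.573483
θ=260°: crank pin P = (r cos θ, r sin θ) = (-2.083778, -11.817693)
θ=260°: h = r sin θ − e = -11.817693 − 4 = -15.817693
θ=260°: x = r cos θ + √(L² − h²) = -2.083778 + 203.385842 = 201.302064

θ=72°: 207.5735
θ=260°: 201.3021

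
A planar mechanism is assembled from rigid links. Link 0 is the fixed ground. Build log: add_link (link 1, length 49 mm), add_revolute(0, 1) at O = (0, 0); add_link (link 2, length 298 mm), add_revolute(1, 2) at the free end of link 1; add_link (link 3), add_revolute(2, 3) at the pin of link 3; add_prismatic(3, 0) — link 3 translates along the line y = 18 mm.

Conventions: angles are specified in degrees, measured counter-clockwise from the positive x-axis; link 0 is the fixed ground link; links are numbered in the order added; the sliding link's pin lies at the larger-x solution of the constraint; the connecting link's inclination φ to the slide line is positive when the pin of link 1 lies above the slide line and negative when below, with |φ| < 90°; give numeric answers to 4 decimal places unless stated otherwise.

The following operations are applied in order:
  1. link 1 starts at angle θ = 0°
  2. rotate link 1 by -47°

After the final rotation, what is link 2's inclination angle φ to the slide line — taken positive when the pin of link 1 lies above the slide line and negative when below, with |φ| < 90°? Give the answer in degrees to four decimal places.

geometry: r = 49 mm, L = 298 mm, e = 18 mm; θ starts at 0°
rotate link 1 by -47°: θ ← 0° -47° = -47°
h = r sin θ − e = -35.836331 − 18 = -53.836331
sin φ = h / L = -53.836331 / 298 = -0.18065883
φ = arcsin(-0.18065883) = -10.408137°

-10.4081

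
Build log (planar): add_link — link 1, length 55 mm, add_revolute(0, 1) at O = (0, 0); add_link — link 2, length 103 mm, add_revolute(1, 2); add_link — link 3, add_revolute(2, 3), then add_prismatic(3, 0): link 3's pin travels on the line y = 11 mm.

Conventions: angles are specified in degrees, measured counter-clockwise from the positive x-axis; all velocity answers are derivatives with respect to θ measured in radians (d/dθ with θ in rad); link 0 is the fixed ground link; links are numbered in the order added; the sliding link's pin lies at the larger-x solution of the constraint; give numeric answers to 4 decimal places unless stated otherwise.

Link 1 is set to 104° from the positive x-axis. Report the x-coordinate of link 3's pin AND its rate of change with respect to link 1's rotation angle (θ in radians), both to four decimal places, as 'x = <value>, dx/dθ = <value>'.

geometry: r = 55 mm, L = 103 mm, e = 11 mm
crank pin P = (r cos θ, r sin θ) = (-13.305704, 53.366265)
h = r sin θ − e = 53.366265 − 11 = 42.366265
x = r cos θ + √(L² − h²) = -13.305704 + 93.883436 = 80.577732
dx/dθ = −r sin θ − h·r cos θ/√(L² − h²) (θ in radians; h = 42.366265) = -47.361873

x = 80.5777, dx/dθ = -47.3619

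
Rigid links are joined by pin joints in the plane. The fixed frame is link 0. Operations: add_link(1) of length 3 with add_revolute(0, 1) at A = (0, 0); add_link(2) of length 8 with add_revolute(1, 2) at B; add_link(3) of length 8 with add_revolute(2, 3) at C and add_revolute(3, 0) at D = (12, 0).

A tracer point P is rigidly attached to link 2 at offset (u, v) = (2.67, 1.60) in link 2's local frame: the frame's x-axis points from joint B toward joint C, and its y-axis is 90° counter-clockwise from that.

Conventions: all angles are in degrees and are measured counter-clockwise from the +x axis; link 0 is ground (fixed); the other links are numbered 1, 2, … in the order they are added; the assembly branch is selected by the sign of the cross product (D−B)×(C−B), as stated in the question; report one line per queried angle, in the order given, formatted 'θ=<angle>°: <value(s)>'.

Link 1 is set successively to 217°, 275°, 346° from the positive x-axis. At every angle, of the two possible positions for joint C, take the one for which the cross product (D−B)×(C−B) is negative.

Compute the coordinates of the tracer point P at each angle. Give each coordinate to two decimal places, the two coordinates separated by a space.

A=(0,0), D=(12.00,0)
θ=217°: B = A + 3.00·(cos217°, sin217°) = (-2.3959, -1.8054)
θ=217°: |BD| = 14.5087
θ=217°: circle(B,8.00) ∩ circle(D,8.00): a=7.2543, h=3.3726
θ=217°:   candidates: C₊=(4.3824,2.4437) cross=48.932; C₋=(5.2217,-4.2491) cross=-48.932
θ=217°:   branch - wants cross < 0 → take C=(5.2217,-4.2491) (cross=-48.932)
θ=217°: ex = (C−B)/|BC| = (0.9522,-0.3055); ey = (0.3055,0.9522)
θ=217°: P = B + 2.67·ex + 1.60·ey = (0.6352,-1.0975)
θ=275°: B = A + 3.00·(cos275°, sin275°) = (0.2615, -2.9886)
θ=275°: |BD| = 12.1130
θ=275°: circle(B,8.00) ∩ circle(D,8.00): a=6.0565, h=5.2267
θ=275°:   candidates: C₊=(4.8412,3.5709) cross=63.311; C₋=(7.4203,-6.5594) cross=-63.311
θ=275°:   branch - wants cross < 0 → take C=(7.4203,-6.5594) (cross=-63.311)
θ=275°: ex = (C−B)/|BC| = (0.8949,-0.4464); ey = (0.4464,0.8949)
θ=275°: P = B + 2.67·ex + 1.60·ey = (3.3649,-2.7486)
θ=346°: B = A + 3.00·(cos346°, sin346°) = (2.9109, -0.7258)
θ=346°: |BD| = 9.1180
θ=346°: circle(B,8.00) ∩ circle(D,8.00): a=4.5590, h=6.5738
θ=346°:   candidates: C₊=(6.9322,6.1901) cross=59.941; C₋=(7.9787,-6.9159) cross=-59.941
θ=346°:   branch - wants cross < 0 → take C=(7.9787,-6.9159) (cross=-59.941)
θ=346°: ex = (C−B)/|BC| = (0.6335,-0.7738); ey = (0.7738,0.6335)
θ=346°: P = B + 2.67·ex + 1.60·ey = (5.8403,-1.7781)

θ=217°: 0.64 -1.10
θ=275°: 3.36 -2.75
θ=346°: 5.84 -1.78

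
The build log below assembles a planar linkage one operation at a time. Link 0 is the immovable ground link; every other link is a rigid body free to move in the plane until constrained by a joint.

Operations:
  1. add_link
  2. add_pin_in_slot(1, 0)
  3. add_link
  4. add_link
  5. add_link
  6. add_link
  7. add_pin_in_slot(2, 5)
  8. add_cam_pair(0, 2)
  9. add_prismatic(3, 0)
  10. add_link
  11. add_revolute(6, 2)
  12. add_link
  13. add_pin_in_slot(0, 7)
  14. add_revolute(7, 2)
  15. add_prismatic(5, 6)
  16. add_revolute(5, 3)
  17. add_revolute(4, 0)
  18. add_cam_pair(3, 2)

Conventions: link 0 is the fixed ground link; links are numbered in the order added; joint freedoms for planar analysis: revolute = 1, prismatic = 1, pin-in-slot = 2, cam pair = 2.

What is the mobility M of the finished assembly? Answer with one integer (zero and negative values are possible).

(L,J1,J2)=(1,0,0); link0 fixed
link1: (2,0,0)
PS 1-0 [J2]: (2,0,1)
link2: (3,0,1)
link3: (4,0,1)
link4: (5,0,1)
link5: (6,0,1)
PS 2-5 [J2]: (6,0,2)
C 0-2 [J2]: (6,0,3)
P 3-0 [J1]: (6,1,3)
link6: (7,1,3)
R 6-2 [J1]: (7,2,3)
link7: (8,2,3)
PS 0-7 [J2]: (8,2,4)
R 7-2 [J1]: (8,3,4)
P 5-6 [J1]: (8,4,4)
R 5-3 [J1]: (8,5,4)
R 4-0 [J1]: (8,6,4)
C 3-2 [J2]: (8,6,5)
Grübler: 3·7 − 2·6 − 5 = 4

M = 4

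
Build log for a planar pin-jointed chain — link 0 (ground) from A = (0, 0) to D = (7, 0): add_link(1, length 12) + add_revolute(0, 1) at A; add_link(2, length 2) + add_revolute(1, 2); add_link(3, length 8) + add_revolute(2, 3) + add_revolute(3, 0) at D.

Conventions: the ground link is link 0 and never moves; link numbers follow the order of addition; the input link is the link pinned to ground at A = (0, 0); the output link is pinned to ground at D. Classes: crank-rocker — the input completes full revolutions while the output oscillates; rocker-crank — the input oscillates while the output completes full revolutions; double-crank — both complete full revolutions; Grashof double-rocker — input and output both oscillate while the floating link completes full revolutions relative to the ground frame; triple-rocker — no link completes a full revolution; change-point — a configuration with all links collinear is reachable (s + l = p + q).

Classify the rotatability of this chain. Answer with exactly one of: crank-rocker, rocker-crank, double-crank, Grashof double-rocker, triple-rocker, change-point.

lengths: ground=7, input=12, coupler=2, output=8
sorted: s=2 (shortest), l=12 (longest), p+q=15
s + l = 14 vs p + q = 15
s + l < p + q (Grashof) with shortest = coupler link → Grashof double-rocker

Grashof double-rocker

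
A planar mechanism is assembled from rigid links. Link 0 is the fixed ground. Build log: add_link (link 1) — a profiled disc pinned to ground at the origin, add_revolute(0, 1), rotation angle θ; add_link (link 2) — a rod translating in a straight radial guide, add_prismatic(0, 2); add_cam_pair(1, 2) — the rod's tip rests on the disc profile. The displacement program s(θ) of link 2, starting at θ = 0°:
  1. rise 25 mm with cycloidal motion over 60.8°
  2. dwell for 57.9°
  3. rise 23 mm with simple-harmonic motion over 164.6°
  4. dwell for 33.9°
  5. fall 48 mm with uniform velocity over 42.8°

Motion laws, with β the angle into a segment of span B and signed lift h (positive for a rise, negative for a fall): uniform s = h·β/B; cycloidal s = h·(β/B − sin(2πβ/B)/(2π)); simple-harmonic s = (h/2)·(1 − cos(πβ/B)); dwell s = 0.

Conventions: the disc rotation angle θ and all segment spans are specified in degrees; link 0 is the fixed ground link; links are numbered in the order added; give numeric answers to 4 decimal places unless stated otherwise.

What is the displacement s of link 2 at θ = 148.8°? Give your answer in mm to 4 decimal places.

seg 1 [0°–60.8°] cycloidal, h=25: full span → s += 25 → s = 25.0000
seg 2 [60.8°–118.7°] dwell: s stays 25.0000
seg 3 [118.7°–283.3°] simple-harmonic, h=23: θ=148.8° here. β=30.1, B=164.6. 23/2·(1 − cos(π·0.1829)) = 1.8461 → s = 26.8461

26.8461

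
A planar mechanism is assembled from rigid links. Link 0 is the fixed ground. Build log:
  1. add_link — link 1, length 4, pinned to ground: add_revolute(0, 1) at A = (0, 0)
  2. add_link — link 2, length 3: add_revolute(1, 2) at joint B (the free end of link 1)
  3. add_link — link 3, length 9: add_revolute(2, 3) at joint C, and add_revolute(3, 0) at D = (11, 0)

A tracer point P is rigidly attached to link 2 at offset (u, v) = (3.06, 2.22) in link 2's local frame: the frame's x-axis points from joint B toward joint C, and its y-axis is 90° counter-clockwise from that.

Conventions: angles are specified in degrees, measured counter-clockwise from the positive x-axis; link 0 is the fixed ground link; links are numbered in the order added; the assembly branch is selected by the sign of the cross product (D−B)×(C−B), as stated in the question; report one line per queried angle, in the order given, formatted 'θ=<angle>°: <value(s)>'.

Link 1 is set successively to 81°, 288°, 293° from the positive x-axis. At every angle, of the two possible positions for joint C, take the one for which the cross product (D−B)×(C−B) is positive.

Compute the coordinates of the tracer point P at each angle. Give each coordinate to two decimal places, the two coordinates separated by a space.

A=(0,0), D=(11.00,0)
θ=81°: B = A + 4.00·(cos81°, sin81°) = (0.6257, 3.9508)
θ=81°: |BD| = 11.1011
θ=81°: circle(B,3.00) ∩ circle(D,9.00): a=2.3076, h=1.9170
θ=81°:   candidates: C₊=(3.4645,4.9210) cross=21.281; C₋=(2.1000,1.3380) cross=-21.281
θ=81°:   branch + wants cross > 0 → take C=(3.4645,4.9210) (cross=21.281)
θ=81°: ex = (C−B)/|BC| = (0.9463,0.3234); ey = (-0.3234,0.9463)
θ=81°: P = B + 3.06·ex + 2.22·ey = (2.8033,7.0411)
θ=288°: B = A + 4.00·(cos288°, sin288°) = (1.2361, -3.8042)
θ=288°: |BD| = 10.4789
θ=288°: circle(B,3.00) ∩ circle(D,9.00): a=1.8039, h=2.3970
θ=288°:   candidates: C₊=(2.0467,-0.9158) cross=25.118; C₋=(3.7872,-5.3828) cross=-25.118
θ=288°:   branch + wants cross > 0 → take C=(2.0467,-0.9158) (cross=25.118)
θ=288°: ex = (C−B)/|BC| = (0.2702,0.9628); ey = (-0.9628,0.2702)
θ=288°: P = B + 3.06·ex + 2.22·ey = (-0.0745,-0.2582)
θ=293°: B = A + 4.00·(cos293°, sin293°) = (1.5629, -3.6820)
θ=293°: |BD| = 10.1299
θ=293°: circle(B,3.00) ∩ circle(D,9.00): a=1.5111, h=2.5916
θ=293°:   candidates: C₊=(2.0287,-0.7184) cross=26.253; C₋=(3.9127,-5.5471) cross=-26.253
θ=293°:   branch + wants cross > 0 → take C=(2.0287,-0.7184) (cross=26.253)
θ=293°: ex = (C−B)/|BC| = (0.1553,0.9879); ey = (-0.9879,0.1553)
θ=293°: P = B + 3.06·ex + 2.22·ey = (-0.1550,-0.3144)

θ=81°: 2.80 7.04
θ=288°: -0.07 -0.26
θ=293°: -0.16 -0.31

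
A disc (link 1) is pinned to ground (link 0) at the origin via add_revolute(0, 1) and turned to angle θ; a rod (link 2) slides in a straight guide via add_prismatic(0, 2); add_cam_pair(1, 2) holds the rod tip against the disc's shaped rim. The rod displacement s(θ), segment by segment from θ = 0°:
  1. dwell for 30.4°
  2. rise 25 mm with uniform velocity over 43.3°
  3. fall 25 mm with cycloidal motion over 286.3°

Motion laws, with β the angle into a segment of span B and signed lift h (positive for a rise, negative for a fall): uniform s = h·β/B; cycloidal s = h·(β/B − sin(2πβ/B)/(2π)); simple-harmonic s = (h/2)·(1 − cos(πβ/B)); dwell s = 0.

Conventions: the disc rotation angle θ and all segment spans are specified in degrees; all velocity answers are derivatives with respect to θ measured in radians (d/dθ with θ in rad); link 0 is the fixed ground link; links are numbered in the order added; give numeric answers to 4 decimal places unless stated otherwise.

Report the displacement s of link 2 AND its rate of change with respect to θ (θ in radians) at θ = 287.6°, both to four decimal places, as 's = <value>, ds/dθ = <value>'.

segment 1 (0° to 30.4°, dwell): s unchanged at 0.0000
segment 2 (30.4° to 73.7°, uniform, h = 25) is passed completely: s = 0.0000 + (25) = 25.0000
θ = 287.6° falls in segment 3 (73.7° to 360°, cycloidal, h = -25): β = 287.6 − 73.7 = 213.9°, B = 286.3°; Δs = -25·(0.7471 − sin(2π·0.7471)/(2π)) = -22.6562; s = 25.0000 − 22.6562 = 2.3438
velocity in seg [73.7°–360°] (cycloidal), θ in radians: β = 213.9° = 3.7333 rad, B = 286.3° = 4.9969 rad; ds/dθ = (h/B)(1 − cos(2πβ/B)) = ((-25)/4.9969)(1 − cos(2π·0.7471)) = -5.093704 mm/rad

s = 2.3438, ds/dθ = -5.0937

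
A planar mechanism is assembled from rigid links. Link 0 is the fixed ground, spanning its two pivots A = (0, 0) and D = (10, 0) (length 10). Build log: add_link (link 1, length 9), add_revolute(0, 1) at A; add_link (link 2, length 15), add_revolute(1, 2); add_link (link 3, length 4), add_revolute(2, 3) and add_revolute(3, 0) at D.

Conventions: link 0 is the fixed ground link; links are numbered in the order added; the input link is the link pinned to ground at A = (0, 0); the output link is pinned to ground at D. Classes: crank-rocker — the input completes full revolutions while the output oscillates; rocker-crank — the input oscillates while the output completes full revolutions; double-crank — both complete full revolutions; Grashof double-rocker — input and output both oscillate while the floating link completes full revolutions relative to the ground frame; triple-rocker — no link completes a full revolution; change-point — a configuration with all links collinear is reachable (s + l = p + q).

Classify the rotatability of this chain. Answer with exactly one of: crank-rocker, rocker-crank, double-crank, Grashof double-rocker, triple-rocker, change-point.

lengths: ground=10, input=9, coupler=15, output=4
sorted: s=4 (shortest), l=15 (longest), p+q=19
s + l = 19 vs p + q = 19
s + l = p + q → change-point (collinear configuration reachable)

change-point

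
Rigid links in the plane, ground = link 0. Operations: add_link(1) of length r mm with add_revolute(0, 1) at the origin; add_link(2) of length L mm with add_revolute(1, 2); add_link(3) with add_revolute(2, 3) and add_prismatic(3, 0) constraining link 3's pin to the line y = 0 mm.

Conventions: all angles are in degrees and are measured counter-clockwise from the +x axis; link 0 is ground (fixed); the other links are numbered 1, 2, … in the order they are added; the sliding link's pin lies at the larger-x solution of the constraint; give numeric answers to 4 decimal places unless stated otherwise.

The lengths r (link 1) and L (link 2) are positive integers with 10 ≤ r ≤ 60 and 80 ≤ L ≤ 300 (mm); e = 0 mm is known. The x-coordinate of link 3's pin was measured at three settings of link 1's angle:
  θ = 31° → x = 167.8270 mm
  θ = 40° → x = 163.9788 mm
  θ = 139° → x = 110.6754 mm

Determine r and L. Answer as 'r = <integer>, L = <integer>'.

constraint per measurement: (x − r cos θ)² + (r sin θ − e)² = L²
subtracting the θ₁ and θ₂ equations cancels the r² and L² terms:
r = (x₁² − x₂²) / (2[(x₁cos θ₁ + e sin θ₁) − (x₂cos θ₂ + e sin θ₂)]) = 35.0000 → r = 35
L² = (x₁ − r cos θ₁)² + (r sin θ₁ − e)² = 19320.9948 → L = 139.0000 → L = 139
check at θ₃=139°: x = 110.6754 (printed 110.6754) ✓

r = 35, L = 139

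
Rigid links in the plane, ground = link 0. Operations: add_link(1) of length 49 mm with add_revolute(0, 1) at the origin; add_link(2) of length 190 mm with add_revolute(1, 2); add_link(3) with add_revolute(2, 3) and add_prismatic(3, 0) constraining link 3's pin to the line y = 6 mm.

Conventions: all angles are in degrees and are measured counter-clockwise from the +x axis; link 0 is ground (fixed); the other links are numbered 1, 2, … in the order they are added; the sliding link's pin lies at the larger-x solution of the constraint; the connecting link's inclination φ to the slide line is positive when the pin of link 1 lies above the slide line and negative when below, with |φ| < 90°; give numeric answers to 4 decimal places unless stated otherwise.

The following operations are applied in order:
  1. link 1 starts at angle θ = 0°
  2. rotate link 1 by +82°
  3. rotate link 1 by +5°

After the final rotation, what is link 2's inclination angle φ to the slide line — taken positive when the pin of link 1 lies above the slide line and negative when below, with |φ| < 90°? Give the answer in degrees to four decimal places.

geometry: r = 49 mm, L = 190 mm, e = 6 mm; θ starts at 0°
rotate link 1 by +82°: θ ← 0° +82° = 82°
rotate link 1 by +5°: θ ← 82° +5° = 87°
h = r sin θ − e = 48.932847 − 6 = 42.932847
sin φ = h / L = 42.932847 / 190 = 0.22596235
φ = arcsin(0.22596235) = 13.059474°

13.0595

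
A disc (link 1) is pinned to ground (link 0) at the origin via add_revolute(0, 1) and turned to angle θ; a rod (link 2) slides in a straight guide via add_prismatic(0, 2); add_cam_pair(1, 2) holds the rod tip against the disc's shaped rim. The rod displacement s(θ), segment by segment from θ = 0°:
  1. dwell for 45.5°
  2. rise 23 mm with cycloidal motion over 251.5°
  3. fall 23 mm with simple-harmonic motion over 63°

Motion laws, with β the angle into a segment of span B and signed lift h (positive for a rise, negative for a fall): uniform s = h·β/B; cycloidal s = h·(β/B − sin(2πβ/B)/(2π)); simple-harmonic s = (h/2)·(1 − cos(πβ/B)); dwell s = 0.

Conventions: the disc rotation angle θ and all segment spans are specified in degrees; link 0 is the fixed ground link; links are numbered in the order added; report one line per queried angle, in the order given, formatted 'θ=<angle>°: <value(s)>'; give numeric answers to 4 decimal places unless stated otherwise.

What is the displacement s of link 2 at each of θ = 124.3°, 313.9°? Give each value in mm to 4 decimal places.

segment 1 (0° to 45.5°, dwell): s unchanged at 0.0000
θ = 124.3° falls in segment 2 (45.5° to 297°, cycloidal, h = 23): β = 124.3 − 45.5 = 78.8°, B = 251.5°; Δs = 23·(0.3133 − sin(2π·0.3133)/(2π)) = 3.8317; s = 0.0000 + 3.8317 = 3.8317
segment 2 (45.5° to 297°, cycloidal, h = 23) is passed completely: s = 0.0000 + (23) = 23.0000
θ = 313.9° falls in segment 3 (297° to 360°, simple-harmonic, h = -23): β = 313.9 − 297 = 16.9°, B = 63°; Δs = -23/2·(1 − cos(π·0.2683)) = -3.8477; s = 23.0000 − 3.8477 = 19.1523

θ=124.3°: 3.8317
θ=313.9°: 19.1523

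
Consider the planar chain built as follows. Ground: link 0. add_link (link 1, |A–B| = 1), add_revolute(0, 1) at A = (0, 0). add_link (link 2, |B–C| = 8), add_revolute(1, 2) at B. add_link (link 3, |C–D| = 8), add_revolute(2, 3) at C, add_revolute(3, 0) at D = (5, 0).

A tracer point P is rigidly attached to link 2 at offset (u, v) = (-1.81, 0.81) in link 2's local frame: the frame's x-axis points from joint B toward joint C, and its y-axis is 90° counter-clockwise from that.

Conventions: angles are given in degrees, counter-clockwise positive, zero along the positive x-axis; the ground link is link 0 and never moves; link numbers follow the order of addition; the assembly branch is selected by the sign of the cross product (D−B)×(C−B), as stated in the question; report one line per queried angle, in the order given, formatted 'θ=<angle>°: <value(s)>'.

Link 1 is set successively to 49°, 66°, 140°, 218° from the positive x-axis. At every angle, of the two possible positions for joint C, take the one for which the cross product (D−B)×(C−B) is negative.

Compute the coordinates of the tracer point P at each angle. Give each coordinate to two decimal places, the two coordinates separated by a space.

A=(0,0), D=(5.00,0)
θ=49°: B = A + 1.00·(cos49°, sin49°) = (0.6561, 0.7547)
θ=49°: |BD| = 4.4090
θ=49°: circle(B,8.00) ∩ circle(D,8.00): a=2.2045, h=7.6903
θ=49°:   candidates: C₊=(4.1444,7.9541) cross=33.906; C₋=(1.5117,-7.1994) cross=-33.906
θ=49°:   branch - wants cross < 0 → take C=(1.5117,-7.1994) (cross=-33.906)
θ=49°: ex = (C−B)/|BC| = (0.1069,-0.9943); ey = (0.9943,0.1069)
θ=49°: P = B + -1.81·ex + 0.81·ey = (1.2678,2.6410)
θ=66°: B = A + 1.00·(cos66°, sin66°) = (0.4067, 0.9135)
θ=66°: |BD| = 4.6832
θ=66°: circle(B,8.00) ∩ circle(D,8.00): a=2.3416, h=7.6496
θ=66°:   candidates: C₊=(4.1956,7.9595) cross=35.825; C₋=(1.2112,-7.0459) cross=-35.825
θ=66°:   branch - wants cross < 0 → take C=(1.2112,-7.0459) (cross=-35.825)
θ=66°: ex = (C−B)/|BC| = (0.1006,-0.9949); ey = (0.9949,0.1006)
θ=66°: P = B + -1.81·ex + 0.81·ey = (1.0306,2.7958)
θ=140°: B = A + 1.00·(cos140°, sin140°) = (-0.7660, 0.6428)
θ=140°: |BD| = 5.8018
θ=140°: circle(B,8.00) ∩ circle(D,8.00): a=2.9009, h=7.4555
θ=140°:   candidates: C₊=(2.9430,7.7310) cross=43.255; C₋=(1.2910,-7.0882) cross=-43.255
θ=140°:   branch - wants cross < 0 → take C=(1.2910,-7.0882) (cross=-43.255)
θ=140°: ex = (C−B)/|BC| = (0.2571,-0.9664); ey = (0.9664,0.2571)
θ=140°: P = B + -1.81·ex + 0.81·ey = (-0.4487,2.6002)
θ=218°: B = A + 1.00·(cos218°, sin218°) = (-0.7880, -0.6157)
θ=218°: |BD| = 5.8207
θ=218°: circle(B,8.00) ∩ circle(D,8.00): a=2.9103, h=7.4518
θ=218°:   candidates: C₊=(1.3178,7.1022) cross=43.375; C₋=(2.8942,-7.7179) cross=-43.375
θ=218°:   branch - wants cross < 0 → take C=(2.8942,-7.7179) (cross=-43.375)
θ=218°: ex = (C−B)/|BC| = (0.4603,-0.8878); ey = (0.8878,0.4603)
θ=218°: P = B + -1.81·ex + 0.81·ey = (-0.9020,1.3640)

θ=49°: 1.27 2.64
θ=66°: 1.03 2.80
θ=140°: -0.45 2.60
θ=218°: -0.90 1.36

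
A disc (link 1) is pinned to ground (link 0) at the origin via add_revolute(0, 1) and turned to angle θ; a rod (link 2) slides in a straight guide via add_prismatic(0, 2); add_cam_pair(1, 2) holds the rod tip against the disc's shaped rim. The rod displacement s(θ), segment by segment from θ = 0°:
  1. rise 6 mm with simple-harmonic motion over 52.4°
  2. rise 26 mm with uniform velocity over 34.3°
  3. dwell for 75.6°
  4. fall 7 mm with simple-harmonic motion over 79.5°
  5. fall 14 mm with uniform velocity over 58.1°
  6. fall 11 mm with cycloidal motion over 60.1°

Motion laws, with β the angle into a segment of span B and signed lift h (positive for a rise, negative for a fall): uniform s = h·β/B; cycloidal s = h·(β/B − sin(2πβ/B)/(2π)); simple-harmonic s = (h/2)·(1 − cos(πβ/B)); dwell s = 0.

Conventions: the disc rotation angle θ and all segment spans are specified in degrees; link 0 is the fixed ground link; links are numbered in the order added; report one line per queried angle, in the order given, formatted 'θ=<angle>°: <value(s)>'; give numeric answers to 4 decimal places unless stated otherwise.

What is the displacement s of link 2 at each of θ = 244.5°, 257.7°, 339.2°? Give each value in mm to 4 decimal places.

segment 1 (0° to 52.4°, simple-harmonic, h = 6) is passed completely: s = 0.0000 + (6) = 6.0000
segment 2 (52.4° to 86.7°, uniform, h = 26) is passed completely: s = 6.0000 + (26) = 32.0000
segment 3 (86.7° to 162.3°, dwell): s unchanged at 32.0000
segment 4 (162.3° to 241.8°, simple-harmonic, h = -7) is passed completely: s = 32.0000 + (-7) = 25.0000
θ = 244.5° falls in segment 5 (241.8° to 299.9°, uniform, h = -14): β = 244.5 − 241.8 = 2.7°, B = 58.1°; Δs = -14·2.7/58.1 = -0.6506; s = 25.0000 − 0.6506 = 24.3494
θ = 257.7° falls in segment 5 (241.8° to 299.9°, uniform, h = -14): β = 257.7 − 241.8 = 15.9°, B = 58.1°; Δs = -14·15.9/58.1 = -3.8313; s = 25.0000 − 3.8313 = 21.1687
segment 5 (241.8° to 299.9°, uniform, h = -14) is passed completely: s = 25.0000 + (-14) = 11.0000
θ = 339.2° falls in segment 6 (299.9° to 360°, cycloidal, h = -11): β = 339.2 − 299.9 = 39.3°, B = 60.1°; Δs = -11·(0.6539 − sin(2π·0.6539)/(2π)) = -8.6342; s = 11.0000 − 8.6342 = 2.3658

θ=244.5°: 24.3494
θ=257.7°: 21.1687
θ=339.2°: 2.3658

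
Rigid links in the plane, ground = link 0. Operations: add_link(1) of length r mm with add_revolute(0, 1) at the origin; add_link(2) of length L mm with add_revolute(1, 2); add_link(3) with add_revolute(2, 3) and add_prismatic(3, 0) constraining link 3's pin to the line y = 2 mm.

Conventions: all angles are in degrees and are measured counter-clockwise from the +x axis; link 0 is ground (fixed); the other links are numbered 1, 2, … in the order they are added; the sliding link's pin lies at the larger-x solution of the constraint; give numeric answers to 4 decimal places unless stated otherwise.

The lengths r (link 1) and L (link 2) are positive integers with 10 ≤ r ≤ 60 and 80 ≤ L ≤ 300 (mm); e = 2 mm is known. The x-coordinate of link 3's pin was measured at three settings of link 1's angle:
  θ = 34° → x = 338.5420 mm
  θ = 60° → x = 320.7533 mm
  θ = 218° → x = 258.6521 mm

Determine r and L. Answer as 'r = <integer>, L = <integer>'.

constraint per measurement: (x − r cos θ)² + (r sin θ − e)² = L²
subtracting the θ₁ and θ₂ equations cancels the r² and L² terms:
r = (x₁² − x₂²) / (2[(x₁cos θ₁ + e sin θ₁) − (x₂cos θ₂ + e sin θ₂)]) = 48.9999 → r = 49
L² = (x₁ − r cos θ₁)² + (r sin θ₁ − e)² = 89401.0082 → L = 299.0000 → L = 299
check at θ₃=218°: x = 258.6521 (printed 258.6521) ✓

r = 49, L = 299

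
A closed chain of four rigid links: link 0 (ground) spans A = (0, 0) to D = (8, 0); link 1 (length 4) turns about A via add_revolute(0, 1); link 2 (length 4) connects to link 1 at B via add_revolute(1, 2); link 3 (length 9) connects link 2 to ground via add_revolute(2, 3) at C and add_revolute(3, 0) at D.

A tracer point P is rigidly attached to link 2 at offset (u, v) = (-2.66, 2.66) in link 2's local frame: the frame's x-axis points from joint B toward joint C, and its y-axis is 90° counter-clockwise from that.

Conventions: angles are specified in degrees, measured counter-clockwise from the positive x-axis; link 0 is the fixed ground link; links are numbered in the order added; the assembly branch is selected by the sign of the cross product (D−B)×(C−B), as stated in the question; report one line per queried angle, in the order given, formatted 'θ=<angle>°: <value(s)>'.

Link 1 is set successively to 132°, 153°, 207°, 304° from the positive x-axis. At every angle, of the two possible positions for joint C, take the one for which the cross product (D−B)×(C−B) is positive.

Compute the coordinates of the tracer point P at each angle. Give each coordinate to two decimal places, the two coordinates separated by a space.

A=(0,0), D=(8.00,0)
θ=132°: B = A + 4.00·(cos132°, sin132°) = (-2.6765, 2.9726)
θ=132°: |BD| = 11.0826
θ=132°: circle(B,4.00) ∩ circle(D,9.00): a=2.6088, h=3.0322
θ=132°:   candidates: C₊=(0.6500,5.1939) cross=33.605; C₋=(-0.9766,-0.6482) cross=-33.605
θ=132°:   branch + wants cross > 0 → take C=(0.6500,5.1939) (cross=33.605)
θ=132°: ex = (C−B)/|BC| = (0.8316,0.5553); ey = (-0.5553,0.8316)
θ=132°: P = B + -2.66·ex + 2.66·ey = (-6.3658,3.7075)
θ=153°: B = A + 4.00·(cos153°, sin153°) = (-3.5640, 1.8160)
θ=153°: |BD| = 11.7057
θ=153°: circle(B,4.00) ∩ circle(D,9.00): a=3.0765, h=2.5564
θ=153°:   candidates: C₊=(-0.1282,3.8642) cross=29.925; C₋=(-0.9214,-1.1868) cross=-29.925
θ=153°:   branch + wants cross > 0 → take C=(-0.1282,3.8642) (cross=29.925)
θ=153°: ex = (C−B)/|BC| = (0.8590,0.5121); ey = (-0.5121,0.8590)
θ=153°: P = B + -2.66·ex + 2.66·ey = (-7.2109,2.7387)
θ=207°: B = A + 4.00·(cos207°, sin207°) = (-3.5640, -1.8160)
θ=207°: |BD| = 11.7057
θ=207°: circle(B,4.00) ∩ circle(D,9.00): a=3.0765, h=2.5564
θ=207°:   candidates: C₊=(-0.9214,1.1868) cross=29.925; C₋=(-0.1282,-3.8642) cross=-29.925
θ=207°:   branch + wants cross > 0 → take C=(-0.9214,1.1868) (cross=29.925)
θ=207°: ex = (C−B)/|BC| = (0.6607,0.7507); ey = (-0.7507,0.6607)
θ=207°: P = B + -2.66·ex + 2.66·ey = (-7.3182,-2.0555)
θ=304°: B = A + 4.00·(cos304°, sin304°) = (2.2368, -3.3162)
θ=304°: |BD| = 6.6492
θ=304°: circle(B,4.00) ∩ circle(D,9.00): a=-1.5632, h=3.6819
θ=304°:   candidates: C₊=(-0.9544,-0.9045) cross=24.482; C₋=(2.7181,-7.2871) cross=-24.482
θ=304°:   branch + wants cross > 0 → take C=(-0.9544,-0.9045) (cross=24.482)
θ=304°: ex = (C−B)/|BC| = (-0.7978,0.6029); ey = (-0.6029,-0.7978)
θ=304°: P = B + -2.66·ex + 2.66·ey = (2.7552,-7.0421)

θ=132°: -6.37 3.71
θ=153°: -7.21 2.74
θ=207°: -7.32 -2.06
θ=304°: 2.76 -7.04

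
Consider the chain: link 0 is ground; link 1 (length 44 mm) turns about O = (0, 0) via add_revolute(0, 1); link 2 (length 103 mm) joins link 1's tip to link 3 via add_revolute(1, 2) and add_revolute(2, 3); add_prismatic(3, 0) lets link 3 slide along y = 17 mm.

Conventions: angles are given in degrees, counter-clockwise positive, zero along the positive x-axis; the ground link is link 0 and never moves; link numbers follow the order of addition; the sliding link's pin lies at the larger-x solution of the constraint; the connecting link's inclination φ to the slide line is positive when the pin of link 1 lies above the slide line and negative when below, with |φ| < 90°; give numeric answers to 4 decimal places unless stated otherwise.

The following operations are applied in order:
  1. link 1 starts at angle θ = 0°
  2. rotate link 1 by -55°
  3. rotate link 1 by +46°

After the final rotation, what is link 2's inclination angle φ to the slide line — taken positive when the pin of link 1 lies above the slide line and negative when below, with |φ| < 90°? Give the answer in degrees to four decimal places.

geometry: r = 44 mm, L = 103 mm, e = 17 mm; θ starts at 0°
rotate link 1 by -55°: θ ← 0° -55° = -55°
rotate link 1 by +46°: θ ← -55° +46° = -9°
h = r sin θ − e = -6.883116 − 17 = -23.883116
sin φ = h / L = -23.883116 / 103 = -0.23187492
φ = arcsin(-0.23187492) = -13.407481°

-13.4075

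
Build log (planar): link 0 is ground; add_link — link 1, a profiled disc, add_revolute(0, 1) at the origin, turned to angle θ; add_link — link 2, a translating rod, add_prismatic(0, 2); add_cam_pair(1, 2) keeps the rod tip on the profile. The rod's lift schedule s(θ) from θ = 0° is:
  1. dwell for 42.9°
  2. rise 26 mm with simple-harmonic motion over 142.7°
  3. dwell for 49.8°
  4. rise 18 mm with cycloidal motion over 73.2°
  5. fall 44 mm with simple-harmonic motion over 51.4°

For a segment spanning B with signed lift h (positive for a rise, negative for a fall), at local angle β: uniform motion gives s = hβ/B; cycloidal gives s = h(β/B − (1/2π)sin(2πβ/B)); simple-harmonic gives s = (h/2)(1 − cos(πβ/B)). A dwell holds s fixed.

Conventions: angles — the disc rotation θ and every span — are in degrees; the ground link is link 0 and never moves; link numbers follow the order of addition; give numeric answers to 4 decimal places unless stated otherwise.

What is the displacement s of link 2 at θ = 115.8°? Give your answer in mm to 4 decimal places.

seg 1 [0°–42.9°] dwell: s stays 0.0000
seg 2 [42.9°–185.6°] simple-harmonic, h=26: θ=115.8° here. β=72.9, B=142.7. 26/2·(1 − cos(π·0.5109)) = 13.4435 → s = 13.4435

13.4435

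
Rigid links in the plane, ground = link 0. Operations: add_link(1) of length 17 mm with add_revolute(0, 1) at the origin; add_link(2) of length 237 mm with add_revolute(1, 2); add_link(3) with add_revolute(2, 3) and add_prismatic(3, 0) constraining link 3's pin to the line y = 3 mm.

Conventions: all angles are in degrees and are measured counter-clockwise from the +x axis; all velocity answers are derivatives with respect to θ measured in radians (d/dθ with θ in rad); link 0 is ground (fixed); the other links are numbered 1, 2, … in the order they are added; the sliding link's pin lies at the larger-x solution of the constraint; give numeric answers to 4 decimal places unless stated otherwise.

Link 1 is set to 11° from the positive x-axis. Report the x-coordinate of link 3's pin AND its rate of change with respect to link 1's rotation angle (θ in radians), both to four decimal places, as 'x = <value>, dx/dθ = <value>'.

geometry: r = 17 mm, L = 237 mm, e = 3 mm
crank pin P = (r cos θ, r sin θ) = (16.687662, 3.243753)
h = r sin θ − e = 3.243753 − 3 = 0.243753
x = r cos θ + √(L² − h²) = 16.687662 + 236.999875 = 253.687537
dx/dθ = −r sin θ − h·r cos θ/√(L² − h²) (θ in radians; h = 0.243753) = -3.260916

x = 253.6875, dx/dθ = -3.2609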